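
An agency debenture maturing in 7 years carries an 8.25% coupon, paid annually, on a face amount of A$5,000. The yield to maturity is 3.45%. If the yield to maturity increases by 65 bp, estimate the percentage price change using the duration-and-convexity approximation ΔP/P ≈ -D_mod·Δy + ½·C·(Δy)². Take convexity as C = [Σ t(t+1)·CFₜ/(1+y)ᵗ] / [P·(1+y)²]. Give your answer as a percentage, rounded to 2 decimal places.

With y = 0.0345:
  t   CF        PV=CF/(1+0.0345)^t    t·PV        t(t+1)·PV
  1       412.50       398.7434       398.7434         797.4867
  2       412.50       385.4455       770.8910       2,312.6729
  3       412.50       372.5911     1,117.7733       4,471.0931
  4       412.50       360.1654     1,440.6615       7,203.3077
  5       412.50       348.1541     1,740.7704      10,444.6221
  6       412.50       336.5433     2,019.2600      14,134.8197
  7     5,412.50     4,268.5900    29,880.1301     239,041.0409
  Σ                  6,470.2327    37,368.2296     278,405.0432
P = 6,470.2327; D_Mac = 5.77541 yrs; D_mod = 5.58280 yrs; C = 40.20649.
Duration effect: -5.58280 × (+0.0065) = -0.036288
Convexity effect: 0.5 × 40.20649 × (0.0065)² = +0.0008494
ΔP/P ≈ -0.036288 + 0.0008494 = -0.035439 = -3.5439%.

-3.54%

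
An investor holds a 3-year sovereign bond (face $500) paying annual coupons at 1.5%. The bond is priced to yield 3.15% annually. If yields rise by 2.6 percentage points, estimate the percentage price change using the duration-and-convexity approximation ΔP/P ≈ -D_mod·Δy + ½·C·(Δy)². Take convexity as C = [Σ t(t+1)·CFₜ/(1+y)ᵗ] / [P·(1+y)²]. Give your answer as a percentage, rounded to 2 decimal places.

With y = 0.0315:
  t   CF        PV=CF/(1+0.0315)^t    t·PV        t(t+1)·PV
  1         7.50         7.2710         7.2710          14.5419
  2         7.50         7.0489        14.0978          42.2935
  3       507.50       462.4112     1,387.2336       5,548.9345
  Σ                    476.7311     1,408.6024       5,605.7699
P = 476.7311; D_Mac = 2.95471 yrs; D_mod = 2.86448 yrs; C = 11.05155.
Duration effect: -2.86448 × (+0.026) = -0.074476
Convexity effect: 0.5 × 11.05155 × (0.026)² = +0.0037354
ΔP/P ≈ -0.074476 + 0.0037354 = -0.070741 = -7.0741%.

-7.07%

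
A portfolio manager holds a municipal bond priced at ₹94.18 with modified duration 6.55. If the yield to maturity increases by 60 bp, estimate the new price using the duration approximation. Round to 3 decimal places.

Duration approximation: ΔP/P ≈ -D_mod · Δy = -6.55 × (+0.006) = -0.039300.
New price ≈ 94.18 × (1 - 0.039300) = 90.478726.

₹90.479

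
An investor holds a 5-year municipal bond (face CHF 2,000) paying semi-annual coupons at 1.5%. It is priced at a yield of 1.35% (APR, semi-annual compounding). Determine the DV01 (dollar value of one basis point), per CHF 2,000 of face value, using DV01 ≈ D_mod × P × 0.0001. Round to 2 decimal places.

CHF 0.97

Periodic yield y = 0.00675.
  t   CF        PV=CF/(1+0.00675)^t    t·PV
  1        15.00        14.8994        14.8994
  2        15.00        14.7995        29.5991
  3        15.00        14.7003        44.1009
  4        15.00        14.6017        58.4070
  5        15.00        14.5038        72.5192
  6        15.00        14.4066        86.4396
  7        15.00        14.3100       100.1700
  8        15.00        14.2141       113.7125
  9        15.00        14.1188       127.0688
  10    2,015.00     1,883.9036    18,839.0356
  Σ                  2,014.4578    19,485.9522
P = 2,014.4578; D_Mac = 9.67305 half-year periods = 4.83653 yrs; D_mod = 4.80410 yrs.
DV01 ≈ 4.80410 × 2,014.4578 × 0.0001 = 0.967765.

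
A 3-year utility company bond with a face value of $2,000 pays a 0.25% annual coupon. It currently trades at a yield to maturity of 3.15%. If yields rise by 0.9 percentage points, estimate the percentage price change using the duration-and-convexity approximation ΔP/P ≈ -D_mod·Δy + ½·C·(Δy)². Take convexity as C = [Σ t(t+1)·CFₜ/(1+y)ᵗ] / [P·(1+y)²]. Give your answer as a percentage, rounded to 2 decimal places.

With y = 0.0315:
  t   CF        PV=CF/(1+0.0315)^t    t·PV        t(t+1)·PV
  1         5.00         4.8473         4.8473           9.6946
  2         5.00         4.6993         9.3986          28.1957
  3     2,005.00     1,826.8659     5,480.5978      21,922.3913
  Σ                  1,836.4125     5,494.8437      21,960.2817
P = 1,836.4125; D_Mac = 2.99216 yrs; D_mod = 2.90079 yrs; C = 11.23904.
Duration effect: -2.90079 × (+0.009) = -0.026107
Convexity effect: 0.5 × 11.23904 × (0.009)² = +0.0004552
ΔP/P ≈ -0.026107 + 0.0004552 = -0.025652 = -2.5652%.

-2.57%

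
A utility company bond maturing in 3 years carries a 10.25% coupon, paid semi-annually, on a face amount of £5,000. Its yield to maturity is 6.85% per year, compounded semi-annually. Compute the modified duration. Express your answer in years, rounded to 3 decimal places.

2.585 years

Periodic yield y = 0.03425. First find Macaulay duration:
  t   CF        PV=CF/(1+0.03425)^t    t·PV
  1       256.25       247.7641       247.7641
  2       256.25       239.5592       479.1184
  3       256.25       231.6260       694.8780
  4       256.25       223.9555       895.8220
  5       256.25       216.5390     1,082.6952
  6     5,256.25     4,294.6011    25,767.6069
  Σ                  5,454.0450    29,167.8846
P = 5,454.0450; Macaulay duration = 29,167.8846 / 5,454.0450 = 5.34794 half-year periods = 2.67397 years.
Modified duration = D_Mac / (1 + y) = 2.67397 / 1.03425 = 2.58542 years.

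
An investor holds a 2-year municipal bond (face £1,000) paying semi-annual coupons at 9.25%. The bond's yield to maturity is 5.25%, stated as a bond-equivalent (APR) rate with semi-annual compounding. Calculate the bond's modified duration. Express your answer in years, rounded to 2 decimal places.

Periodic yield y = 0.02625. First find Macaulay duration:
  t   CF        PV=CF/(1+0.02625)^t    t·PV
  1        46.25        45.0670        45.0670
  2        46.25        43.9142        87.8285
  3        46.25        42.7910       128.3729
  4     1,046.25       943.2413     3,772.9650
  Σ                  1,075.0135     4,034.2335
P = 1,075.0135; Macaulay duration = 4,034.2335 / 1,075.0135 = 3.75273 half-year periods = 1.87636 years.
Modified duration = D_Mac / (1 + y) = 1.87636 / 1.02625 = 1.82837 years.

1.83 years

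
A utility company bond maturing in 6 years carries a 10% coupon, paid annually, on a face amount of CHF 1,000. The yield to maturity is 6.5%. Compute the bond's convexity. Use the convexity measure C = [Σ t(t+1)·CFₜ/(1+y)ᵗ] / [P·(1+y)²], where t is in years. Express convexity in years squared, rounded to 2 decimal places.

With y = 0.065:
  t   CF        PV=CF/(1+0.065)^t    t·PV        t(t+1)·PV
  1       100.00        93.8967        93.8967         187.7934
  2       100.00        88.1659       176.3319         528.9956
  3       100.00        82.7849       248.3547         993.4189
  4       100.00        77.7323       310.9292       1,554.6462
  5       100.00        72.9881       364.9404       2,189.6425
  6     1,100.00       753.8675     4,523.2052      31,662.4363
  Σ                  1,169.4355     5,717.6581      37,116.9329
P = 1,169.4355.
Convexity = Σ t(t+1)·PV / [P·(1+y)²] = 37,116.9329 / (1,169.4355 × 1.134225) = 27.98315.

27.98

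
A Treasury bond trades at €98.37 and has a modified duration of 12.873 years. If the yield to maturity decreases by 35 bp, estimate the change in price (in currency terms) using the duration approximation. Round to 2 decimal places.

Duration approximation: ΔP/P ≈ -D_mod · Δy = -12.873 × (-0.0035) = +0.0450555.
ΔP ≈ 98.37 × (+0.0450555) = +4.432109535.

+€4.43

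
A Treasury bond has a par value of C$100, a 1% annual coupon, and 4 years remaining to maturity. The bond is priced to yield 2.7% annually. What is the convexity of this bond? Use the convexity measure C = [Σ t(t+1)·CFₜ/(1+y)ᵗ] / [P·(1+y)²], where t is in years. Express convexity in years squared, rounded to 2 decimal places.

18.58

With y = 0.027:
  t   CF        PV=CF/(1+0.027)^t    t·PV        t(t+1)·PV
  1         1.00         0.9737         0.9737           1.9474
  2         1.00         0.9481         1.8962           5.6887
  3         1.00         0.9232         2.7696          11.0782
  4       101.00        90.7903       363.1613       1,815.8066
  Σ                     93.6353       368.8008       1,834.5209
P = 93.6353.
Convexity = Σ t(t+1)·PV / [P·(1+y)²] = 1,834.5209 / (93.6353 × 1.054729) = 18.57556.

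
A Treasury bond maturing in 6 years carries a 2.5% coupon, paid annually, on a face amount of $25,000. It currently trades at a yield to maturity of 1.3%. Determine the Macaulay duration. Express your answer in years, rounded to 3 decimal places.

Periodic yield y = 0.013. Discount each cash flow and weight by its year:
  t   CF        PV=CF/(1+0.013)^t    t·PV
  1       625.00       616.9793       616.9793
  2       625.00       609.0615     1,218.1229
  3       625.00       601.2453     1,803.7358
  4       625.00       593.5294     2,374.1176
  5       625.00       585.9125     2,929.5627
  6    25,625.00    23,714.1303   142,284.7818
  Σ                 26,720.8583   151,227.3002
Price P = Σ PV = 26,720.8583.
Macaulay duration = Σ(t·PV) / P = 151,227.3002 / 26,720.8583 = 5.65952 years.

5.660 years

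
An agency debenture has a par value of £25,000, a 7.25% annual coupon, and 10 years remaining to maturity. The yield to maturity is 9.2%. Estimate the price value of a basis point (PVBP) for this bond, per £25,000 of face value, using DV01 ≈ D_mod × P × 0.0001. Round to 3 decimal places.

Periodic yield y = 0.092.
  t   CF        PV=CF/(1+0.092)^t    t·PV
  1     1,812.50     1,659.7985     1,659.7985
  2     1,812.50     1,519.9620     3,039.9241
  3     1,812.50     1,391.9066     4,175.7199
  4     1,812.50     1,274.6398     5,098.5590
  5     1,812.50     1,167.2525     5,836.2626
  6     1,812.50     1,068.9126     6,413.4754
  7     1,812.50       978.8577     6,852.0037
  8     1,812.50       896.3898     7,171.1184
  9     1,812.50       820.8698     7,387.8281
  10   26,812.50    11,120.1572   111,201.5718
  Σ                 21,898.7465   158,836.2615
P = 21,898.7465; D_Mac = 7.25321 yrs; D_mod = 6.64214 yrs.
DV01 ≈ 6.64214 × 21,898.7465 × 0.0001 = 14.545445.

£14.545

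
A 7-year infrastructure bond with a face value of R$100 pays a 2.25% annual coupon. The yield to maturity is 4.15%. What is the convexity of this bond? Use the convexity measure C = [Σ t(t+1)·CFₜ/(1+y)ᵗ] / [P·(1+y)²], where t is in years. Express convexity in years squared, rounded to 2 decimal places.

46.95

With y = 0.0415:
  t   CF        PV=CF/(1+0.0415)^t    t·PV        t(t+1)·PV
  1         2.25         2.1603         2.1603           4.3207
  2         2.25         2.0743         4.1485          12.4456
  3         2.25         1.9916         5.9748          23.8993
  4         2.25         1.9123         7.6490          38.2451
  5         2.25         1.8361         9.1803          55.0817
  6         2.25         1.7629        10.5774          74.0417
  7       102.25        76.9216       538.4513       4,307.6105
  Σ                     88.6590       578.1417       4,515.6445
P = 88.6590.
Convexity = Σ t(t+1)·PV / [P·(1+y)²] = 4,515.6445 / (88.6590 × 1.084722) = 46.95460.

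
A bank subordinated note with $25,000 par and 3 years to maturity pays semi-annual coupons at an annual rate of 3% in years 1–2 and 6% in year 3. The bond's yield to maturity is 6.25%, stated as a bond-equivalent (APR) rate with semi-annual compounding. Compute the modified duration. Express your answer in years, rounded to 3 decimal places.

2.794 years

Periodic yield y = 0.03125. First find Macaulay duration:
  t   CF        PV=CF/(1+0.03125)^t    t·PV
  1       375.00       363.6364       363.6364
  2       375.00       352.6171       705.2342
  3       375.00       341.9317     1,025.7951
  4       375.00       331.5701     1,326.2806
  5       750.00       643.0451     3,215.2257
  6    25,750.00    21,408.8561   128,453.1369
  Σ                 23,441.6566   135,089.3088
P = 23,441.6566; Macaulay duration = 135,089.3088 / 23,441.6566 = 5.76279 half-year periods = 2.88139 years.
Modified duration = D_Mac / (1 + y) = 2.88139 / 1.03125 = 2.79408 years.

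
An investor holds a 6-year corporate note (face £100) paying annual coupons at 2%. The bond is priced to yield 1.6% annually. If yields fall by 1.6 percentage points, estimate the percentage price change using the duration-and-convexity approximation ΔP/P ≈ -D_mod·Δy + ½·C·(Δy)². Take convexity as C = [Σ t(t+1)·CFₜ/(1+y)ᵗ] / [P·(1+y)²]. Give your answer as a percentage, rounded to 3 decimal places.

+9.492%

With y = 0.016:
  t   CF        PV=CF/(1+0.016)^t    t·PV        t(t+1)·PV
  1         2.00         1.9685         1.9685           3.9370
  2         2.00         1.9375         3.8750          11.6250
  3         2.00         1.9070         5.7210          22.8839
  4         2.00         1.8770         7.5078          37.5392
  5         2.00         1.8474         9.2370          55.4221
  6       102.00        92.7338       556.4026       3,894.8184
  Σ                    102.2711       584.7120       4,026.2256
P = 102.2711; D_Mac = 5.71727 yrs; D_mod = 5.62724 yrs; C = 38.13797.
Duration effect: -5.62724 × (-0.016) = +0.090036
Convexity effect: 0.5 × 38.13797 × (-0.016)² = +0.0048817
ΔP/P ≈ +0.090036 + 0.0048817 = +0.094917 = +9.4917%.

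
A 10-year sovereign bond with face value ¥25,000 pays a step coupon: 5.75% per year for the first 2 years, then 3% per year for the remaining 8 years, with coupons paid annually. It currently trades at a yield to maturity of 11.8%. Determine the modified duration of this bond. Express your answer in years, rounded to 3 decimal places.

Periodic yield y = 0.118. First find Macaulay duration:
  t   CF        PV=CF/(1+0.118)^t    t·PV
  1     1,437.50     1,285.7782     1,285.7782
  2     1,437.50     1,150.0699     2,300.1398
  3       750.00       536.7053     1,610.1158
  4       750.00       480.0584     1,920.2335
  5       750.00       429.3903     2,146.9516
  6       750.00       384.0701     2,304.4203
  7       750.00       343.5331     2,404.7320
  8       750.00       307.2747     2,458.1978
  9       750.00       274.8432     2,473.5890
  10   25,750.00     8,440.3255    84,403.2555
  Σ                 13,632.0487   103,307.4134
P = 13,632.0487; Macaulay duration = 103,307.4134 / 13,632.0487 = 7.57827 years.
Modified duration = D_Mac / (1 + y) = 7.57827 / 1.118 = 6.77842 years.

6.778 years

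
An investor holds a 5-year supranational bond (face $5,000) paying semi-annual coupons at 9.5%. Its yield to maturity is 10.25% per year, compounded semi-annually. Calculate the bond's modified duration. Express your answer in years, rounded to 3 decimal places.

Periodic yield y = 0.05125. First find Macaulay duration:
  t   CF        PV=CF/(1+0.05125)^t    t·PV
  1       237.50       225.9215       225.9215
  2       237.50       214.9075       429.8150
  3       237.50       204.4305       613.2914
  4       237.50       194.4642       777.8567
  5       237.50       184.9837       924.9187
  6       237.50       175.9655     1,055.7931
  7       237.50       167.3869     1,171.7085
  8       237.50       159.2266     1,273.8126
  9       237.50       151.4640     1,363.1764
  10    5,237.50     3,177.3419    31,773.4189
  Σ                  4,856.0923    39,609.7127
P = 4,856.0923; Macaulay duration = 39,609.7127 / 4,856.0923 = 8.15671 half-year periods = 4.07835 years.
Modified duration = D_Mac / (1 + y) = 4.07835 / 1.05125 = 3.87953 years.

3.880 years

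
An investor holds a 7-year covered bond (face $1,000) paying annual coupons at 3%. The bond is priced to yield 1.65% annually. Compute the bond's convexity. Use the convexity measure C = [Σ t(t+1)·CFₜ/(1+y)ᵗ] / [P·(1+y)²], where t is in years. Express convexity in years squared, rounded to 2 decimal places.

With y = 0.0165:
  t   CF        PV=CF/(1+0.0165)^t    t·PV        t(t+1)·PV
  1        30.00        29.5130        29.5130          59.0261
  2        30.00        29.0340        58.0679         174.2038
  3        30.00        28.5627        85.6881         342.7523
  4        30.00        28.0991       112.3962         561.9811
  5        30.00        27.6429       138.2147         829.2884
  6        30.00        27.1942       163.1655       1,142.1582
  7     1,030.00       918.5135     6,429.5945      51,436.7560
  Σ                  1,088.5594     7,016.6400      54,546.1659
P = 1,088.5594.
Convexity = Σ t(t+1)·PV / [P·(1+y)²] = 54,546.1659 / (1,088.5594 × 1.033272) = 48.49504.

48.50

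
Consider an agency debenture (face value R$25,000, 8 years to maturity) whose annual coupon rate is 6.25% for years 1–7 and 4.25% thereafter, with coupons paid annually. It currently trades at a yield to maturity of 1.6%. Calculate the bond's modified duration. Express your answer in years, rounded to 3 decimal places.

6.638 years

Periodic yield y = 0.016. First find Macaulay duration:
  t   CF        PV=CF/(1+0.016)^t    t·PV
  1     1,562.50     1,537.8937     1,537.8937
  2     1,562.50     1,513.6749     3,027.3498
  3     1,562.50     1,489.8375     4,469.5125
  4     1,562.50     1,466.3755     5,865.5020
  5     1,562.50     1,443.2830     7,216.4148
  6     1,562.50     1,420.5541     8,523.3246
  7     1,562.50     1,398.1832     9,787.2822
  8    26,062.50    22,954.4245   183,635.3959
  Σ                 33,224.2263   224,062.6756
P = 33,224.2263; Macaulay duration = 224,062.6756 / 33,224.2263 = 6.74395 years.
Modified duration = D_Mac / (1 + y) = 6.74395 / 1.016 = 6.63775 years.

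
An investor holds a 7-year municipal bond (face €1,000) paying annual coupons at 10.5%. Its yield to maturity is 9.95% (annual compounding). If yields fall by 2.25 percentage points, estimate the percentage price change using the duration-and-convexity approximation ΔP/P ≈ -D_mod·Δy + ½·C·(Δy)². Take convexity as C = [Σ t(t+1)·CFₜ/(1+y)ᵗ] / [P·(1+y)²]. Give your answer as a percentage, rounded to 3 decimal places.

+11.683%

With y = 0.0995:
  t   CF        PV=CF/(1+0.0995)^t    t·PV        t(t+1)·PV
  1       105.00        95.4980        95.4980         190.9959
  2       105.00        86.8558       173.7116         521.1348
  3       105.00        78.9957       236.9872         947.9487
  4       105.00        71.8470       287.3878       1,436.9391
  5       105.00        65.3451       326.7256       1,960.3535
  6       105.00        59.4317       356.5900       2,496.1299
  7     1,105.00       568.8472     3,981.9306      31,855.4445
  Σ                  1,026.8204     5,458.8307      39,408.9464
P = 1,026.8204; D_Mac = 5.31625 yrs; D_mod = 4.83515 yrs; C = 31.74752.
Duration effect: -4.83515 × (-0.0225) = +0.108791
Convexity effect: 0.5 × 31.74752 × (-0.0225)² = +0.0080361
ΔP/P ≈ +0.108791 + 0.0080361 = +0.116827 = +11.6827%.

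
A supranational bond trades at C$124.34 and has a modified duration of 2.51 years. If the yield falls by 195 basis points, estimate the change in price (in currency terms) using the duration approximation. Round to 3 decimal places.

+C$6.086

Duration approximation: ΔP/P ≈ -D_mod · Δy = -2.51 × (-0.0195) = +0.048945.
ΔP ≈ 124.34 × (+0.048945) = +6.0858213.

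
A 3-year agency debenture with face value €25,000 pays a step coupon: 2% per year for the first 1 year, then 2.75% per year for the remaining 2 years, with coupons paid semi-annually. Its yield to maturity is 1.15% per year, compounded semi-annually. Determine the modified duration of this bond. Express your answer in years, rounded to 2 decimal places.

2.90 years

Periodic yield y = 0.00575. First find Macaulay duration:
  t   CF        PV=CF/(1+0.00575)^t    t·PV
  1       250.00       248.5707       248.5707
  2       250.00       247.1496       494.2992
  3       343.75       337.8879     1,013.6636
  4       343.75       335.9561     1,343.8244
  5       343.75       334.0354     1,670.1770
  6    25,343.75    24,486.7207   146,920.3245
  Σ                 25,990.3204   151,690.8594
P = 25,990.3204; Macaulay duration = 151,690.8594 / 25,990.3204 = 5.83644 half-year periods = 2.91822 years.
Modified duration = D_Mac / (1 + y) = 2.91822 / 1.00575 = 2.90153 years.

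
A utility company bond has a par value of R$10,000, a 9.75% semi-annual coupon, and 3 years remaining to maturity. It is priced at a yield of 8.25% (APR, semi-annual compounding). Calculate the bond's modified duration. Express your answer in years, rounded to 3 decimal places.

2.573 years

Periodic yield y = 0.04125. First find Macaulay duration:
  t   CF        PV=CF/(1+0.04125)^t    t·PV
  1       487.50       468.1873       468.1873
  2       487.50       449.6396       899.2793
  3       487.50       431.8268     1,295.4804
  4       487.50       414.7196     1,658.8784
  5       487.50       398.2901     1,991.4507
  6    10,487.50     8,228.9019    49,373.4117
  Σ                 10,391.5654    55,686.6877
P = 10,391.5654; Macaulay duration = 55,686.6877 / 10,391.5654 = 5.35884 half-year periods = 2.67942 years.
Modified duration = D_Mac / (1 + y) = 2.67942 / 1.04125 = 2.57327 years.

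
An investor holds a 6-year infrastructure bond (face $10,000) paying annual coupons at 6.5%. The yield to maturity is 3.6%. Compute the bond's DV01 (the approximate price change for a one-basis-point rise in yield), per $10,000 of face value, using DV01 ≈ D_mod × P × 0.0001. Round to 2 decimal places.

$5.82

Periodic yield y = 0.036.
  t   CF        PV=CF/(1+0.036)^t    t·PV
  1       650.00       627.4131       627.4131
  2       650.00       605.6111     1,211.2223
  3       650.00       584.5667     1,753.7002
  4       650.00       564.2536     2,257.0144
  5       650.00       544.6463     2,723.2316
  6    10,650.00     8,613.7264    51,682.3587
  Σ                 11,540.2173    60,254.9402
P = 11,540.2173; D_Mac = 5.22130 yrs; D_mod = 5.03987 yrs.
DV01 ≈ 5.03987 × 11,540.2173 × 0.0001 = 5.816114.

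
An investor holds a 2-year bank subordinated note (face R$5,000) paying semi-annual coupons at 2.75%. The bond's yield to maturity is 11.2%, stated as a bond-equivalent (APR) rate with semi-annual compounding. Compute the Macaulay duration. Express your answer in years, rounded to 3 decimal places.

1.956 years

Periodic yield y = 0.056. Discount each cash flow and weight by its period:
  t   CF        PV=CF/(1+0.056)^t    t·PV
  1        68.75        65.1042        65.1042
  2        68.75        61.6517       123.3033
  3        68.75        58.3823       175.1468
  4     5,068.75     4,076.1035    16,304.4138
  Σ                  4,261.2416    16,667.9682
Price P = Σ PV = 4,261.2416.
Macaulay duration = Σ(t·PV) / P = 16,667.9682 / 4,261.2416 = 3.91153 half-year periods.
In years: 3.91153 / 2 = 1.95576 years.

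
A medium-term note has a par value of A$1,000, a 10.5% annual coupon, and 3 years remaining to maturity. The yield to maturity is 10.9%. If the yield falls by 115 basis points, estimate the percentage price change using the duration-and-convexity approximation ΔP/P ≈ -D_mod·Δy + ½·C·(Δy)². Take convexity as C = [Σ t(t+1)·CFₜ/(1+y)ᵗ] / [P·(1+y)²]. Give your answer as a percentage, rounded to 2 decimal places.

With y = 0.109:
  t   CF        PV=CF/(1+0.109)^t    t·PV        t(t+1)·PV
  1       105.00        94.6799        94.6799         189.3598
  2       105.00        85.3741       170.7482         512.2447
  3     1,105.00       810.1541     2,430.4623       9,721.8493
  Σ                    990.2081     2,695.8904      10,423.4538
P = 990.2081; D_Mac = 2.72255 yrs; D_mod = 2.45496 yrs; C = 8.55898.
Duration effect: -2.45496 × (-0.0115) = +0.028232
Convexity effect: 0.5 × 8.55898 × (-0.0115)² = +0.0005660
ΔP/P ≈ +0.028232 + 0.0005660 = +0.028798 = +2.8798%.

+2.88%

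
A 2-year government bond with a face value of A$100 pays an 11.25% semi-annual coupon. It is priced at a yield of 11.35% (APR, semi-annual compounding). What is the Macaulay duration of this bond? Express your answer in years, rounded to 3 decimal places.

1.846 years

Periodic yield y = 0.05675. Discount each cash flow and weight by its period:
  t   CF        PV=CF/(1+0.05675)^t    t·PV
  1        5.625         5.3229         5.3229
  2        5.625         5.0371        10.0741
  3        5.625         4.7666        14.2997
  4      105.625        84.6989       338.7955
  Σ                     99.8254       368.4923
Price P = Σ PV = 99.8254.
Macaulay duration = Σ(t·PV) / P = 368.4923 / 99.8254 = 3.69137 half-year periods.
In years: 3.69137 / 2 = 1.84568 years.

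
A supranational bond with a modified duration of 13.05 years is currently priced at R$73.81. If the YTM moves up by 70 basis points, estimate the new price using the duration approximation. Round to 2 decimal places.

R$67.07

Duration approximation: ΔP/P ≈ -D_mod · Δy = -13.05 × (+0.007) = -0.091350.
New price ≈ 73.81 × (1 - 0.091350) = 67.0674565.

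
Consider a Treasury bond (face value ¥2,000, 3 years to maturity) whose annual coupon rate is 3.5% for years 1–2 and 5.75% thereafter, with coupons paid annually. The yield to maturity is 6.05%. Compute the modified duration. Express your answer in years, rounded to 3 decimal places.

Periodic yield y = 0.0605. First find Macaulay duration:
  t   CF        PV=CF/(1+0.0605)^t    t·PV
  1        70.00        66.0066        66.0066
  2        70.00        62.2410       124.4820
  3     2,115.00     1,773.2842     5,319.8527
  Σ                  1,901.5319     5,510.3413
P = 1,901.5319; Macaulay duration = 5,510.3413 / 1,901.5319 = 2.89784 years.
Modified duration = D_Mac / (1 + y) = 2.89784 / 1.0605 = 2.73253 years.

2.733 years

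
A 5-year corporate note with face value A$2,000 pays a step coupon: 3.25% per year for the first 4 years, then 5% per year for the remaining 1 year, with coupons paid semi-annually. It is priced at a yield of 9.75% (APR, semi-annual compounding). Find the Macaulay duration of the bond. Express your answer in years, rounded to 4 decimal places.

Periodic yield y = 0.04875. Discount each cash flow and weight by its period:
  t   CF        PV=CF/(1+0.04875)^t    t·PV
  1        32.50        30.9893        30.9893
  2        32.50        29.5488        59.0975
  3        32.50        28.1752        84.5257
  4        32.50        26.8655       107.4621
  5        32.50        25.6167       128.0836
  6        32.50        24.4260       146.5557
  7        32.50        23.2905       163.0338
  8        32.50        22.2079       177.6632
  9        50.00        32.5778       293.2005
  10    2,050.00     1,273.6031    12,736.0314
  Σ                  1,517.3009    13,926.6429
Price P = Σ PV = 1,517.3009.
Macaulay duration = Σ(t·PV) / P = 13,926.6429 / 1,517.3009 = 9.17856 half-year periods.
In years: 9.17856 / 2 = 4.58928 years.

4.5893 years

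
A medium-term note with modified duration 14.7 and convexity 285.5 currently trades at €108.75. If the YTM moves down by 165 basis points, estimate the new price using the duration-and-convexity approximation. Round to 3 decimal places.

Duration effect: -D_mod·Δy = -14.7 × (-0.0165) = +0.242550
Convexity effect: ½·C·(Δy)² = 0.5 × 285.5 × (-0.0165)² = +0.0388636875
ΔP/P ≈ +0.242550 + 0.0388636875 = +0.2814136875
New price ≈ 108.75 × (1 + 0.2814136875) = 139.353738515625.

€139.354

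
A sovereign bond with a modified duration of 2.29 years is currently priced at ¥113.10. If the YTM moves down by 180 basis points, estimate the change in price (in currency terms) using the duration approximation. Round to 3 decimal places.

Duration approximation: ΔP/P ≈ -D_mod · Δy = -2.29 × (-0.018) = +0.041220.
ΔP ≈ 113.10 × (+0.041220) = +4.661982.

+¥4.662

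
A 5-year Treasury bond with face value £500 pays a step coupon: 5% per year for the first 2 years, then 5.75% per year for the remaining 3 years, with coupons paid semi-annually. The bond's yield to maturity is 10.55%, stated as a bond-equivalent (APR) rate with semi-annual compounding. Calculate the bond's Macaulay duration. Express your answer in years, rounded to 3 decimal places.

Periodic yield y = 0.05275. Discount each cash flow and weight by its period:
  t   CF        PV=CF/(1+0.05275)^t    t·PV
  1       12.500        11.8737        11.8737
  2       12.500        11.2787        22.5574
  3       12.500        10.7136        32.1407
  4       12.500        10.1767        40.7070
  5       14.375        11.1168        55.5842
  6       14.375        10.5598        63.3589
  7       14.375        10.0307        70.2149
  8       14.375         9.5281        76.2247
  9       14.375         9.0507        81.4560
  10     514.375       307.6291     3,076.2906
  Σ                    401.9579     3,530.4081
Price P = Σ PV = 401.9579.
Macaulay duration = Σ(t·PV) / P = 3,530.4081 / 401.9579 = 8.78303 half-year periods.
In years: 8.78303 / 2 = 4.39152 years.

4.392 years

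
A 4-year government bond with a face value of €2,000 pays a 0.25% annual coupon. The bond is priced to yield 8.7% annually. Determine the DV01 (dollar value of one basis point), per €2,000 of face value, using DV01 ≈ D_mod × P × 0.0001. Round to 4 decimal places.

Periodic yield y = 0.087.
  t   CF        PV=CF/(1+0.087)^t    t·PV
  1         5.00         4.5998         4.5998
  2         5.00         4.2317         8.4633
  3         5.00         3.8930        11.6789
  4     2,005.00     1,436.1381     5,744.5524
  Σ                  1,448.8625     5,769.2944
P = 1,448.8625; D_Mac = 3.98195 yrs; D_mod = 3.66325 yrs.
DV01 ≈ 3.66325 × 1,448.8625 × 0.0001 = 0.530754.

€0.5308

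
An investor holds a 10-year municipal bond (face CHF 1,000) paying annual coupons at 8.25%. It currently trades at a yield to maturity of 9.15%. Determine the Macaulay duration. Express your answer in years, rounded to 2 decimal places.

Periodic yield y = 0.0915. Discount each cash flow and weight by its year:
  t   CF        PV=CF/(1+0.0915)^t    t·PV
  1        82.50        75.5841        75.5841
  2        82.50        69.2479       138.4958
  3        82.50        63.4429       190.3286
  4        82.50        58.1245       232.4979
  5        82.50        53.2519       266.2596
  6        82.50        48.7878       292.7270
  7        82.50        44.6980       312.8858
  8        82.50        40.9510       327.6076
  9        82.50        37.5181       337.6625
  10    1,082.50       451.0145     4,510.1450
  Σ                    942.6205     6,684.1937
Price P = Σ PV = 942.6205.
Macaulay duration = Σ(t·PV) / P = 6,684.1937 / 942.6205 = 7.09108 years.

7.09 years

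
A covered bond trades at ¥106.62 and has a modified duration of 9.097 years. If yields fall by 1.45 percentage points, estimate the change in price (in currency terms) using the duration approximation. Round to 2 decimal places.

+¥14.06

Duration approximation: ΔP/P ≈ -D_mod · Δy = -9.097 × (-0.0145) = +0.1319065.
ΔP ≈ 106.62 × (+0.1319065) = +14.06387103.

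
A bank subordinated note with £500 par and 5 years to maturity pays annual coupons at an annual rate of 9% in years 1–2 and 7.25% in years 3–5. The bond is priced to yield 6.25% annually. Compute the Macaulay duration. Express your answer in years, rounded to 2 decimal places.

4.30 years

Periodic yield y = 0.0625. Discount each cash flow and weight by its year:
  t   CF        PV=CF/(1+0.0625)^t    t·PV
  1        45.00        42.3529        42.3529
  2        45.00        39.8616        79.7232
  3        36.25        30.2219        90.6656
  4        36.25        28.4441       113.7764
  5       536.25       396.0250     1,980.1250
  Σ                    536.9055     2,306.6432
Price P = Σ PV = 536.9055.
Macaulay duration = Σ(t·PV) / P = 2,306.6432 / 536.9055 = 4.29618 years.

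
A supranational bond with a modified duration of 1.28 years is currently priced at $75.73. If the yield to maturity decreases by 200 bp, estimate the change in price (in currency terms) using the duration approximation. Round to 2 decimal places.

+$1.94

Duration approximation: ΔP/P ≈ -D_mod · Δy = -1.28 × (-0.02) = +0.025600.
ΔP ≈ 75.73 × (+0.025600) = +1.938688.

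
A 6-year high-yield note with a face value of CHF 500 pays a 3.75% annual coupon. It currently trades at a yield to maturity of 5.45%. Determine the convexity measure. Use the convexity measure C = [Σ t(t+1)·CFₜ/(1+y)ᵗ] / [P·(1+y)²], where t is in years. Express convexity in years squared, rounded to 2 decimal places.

With y = 0.0545:
  t   CF        PV=CF/(1+0.0545)^t    t·PV        t(t+1)·PV
  1        18.75        17.7809        17.7809          35.5619
  2        18.75        16.8620        33.7239         101.1718
  3        18.75        15.9905        47.9714         191.8858
  4        18.75        15.1640        60.6562         303.2808
  5        18.75        14.3803        71.9016         431.4094
  6       518.75       377.2929     2,263.7573      15,846.3008
  Σ                    457.4706     2,495.7913      16,909.6104
P = 457.4706.
Convexity = Σ t(t+1)·PV / [P·(1+y)²] = 16,909.6104 / (457.4706 × 1.111970) = 33.24124.

33.24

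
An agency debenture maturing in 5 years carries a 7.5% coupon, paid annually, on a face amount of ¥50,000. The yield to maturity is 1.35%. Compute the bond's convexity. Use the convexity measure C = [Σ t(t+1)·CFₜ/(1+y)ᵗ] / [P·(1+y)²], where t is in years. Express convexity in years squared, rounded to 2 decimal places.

24.82

With y = 0.0135:
  t   CF        PV=CF/(1+0.0135)^t    t·PV        t(t+1)·PV
  1     3,750.00     3,700.0493     3,700.0493       7,400.0987
  2     3,750.00     3,650.7640     7,301.5280      21,904.5841
  3     3,750.00     3,602.1352    10,806.4056      43,225.6223
  4     3,750.00     3,554.1541    14,216.6165      71,083.0823
  5    53,750.00    50,264.3075   251,321.5374   1,507,929.2245
  Σ                 64,771.4101   287,346.1368   1,651,542.6119
P = 64,771.4101.
Convexity = Σ t(t+1)·PV / [P·(1+y)²] = 1,651,542.6119 / (64,771.4101 × 1.027182) = 24.82327.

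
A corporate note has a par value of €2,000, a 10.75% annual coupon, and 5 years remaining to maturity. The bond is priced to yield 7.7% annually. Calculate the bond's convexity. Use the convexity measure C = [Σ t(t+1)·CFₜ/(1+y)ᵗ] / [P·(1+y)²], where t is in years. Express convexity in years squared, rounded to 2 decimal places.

With y = 0.077:
  t   CF        PV=CF/(1+0.077)^t    t·PV        t(t+1)·PV
  1       215.00       199.6286       199.6286         399.2572
  2       215.00       185.3562       370.7123       1,112.1370
  3       215.00       172.1042       516.3125       2,065.2498
  4       215.00       159.7996       639.1983       3,195.9917
  5     2,215.00     1,528.6048     7,643.0239      45,858.1435
  Σ                  2,245.4933     9,368.8757      52,630.7792
P = 2,245.4933.
Convexity = Σ t(t+1)·PV / [P·(1+y)²] = 52,630.7792 / (2,245.4933 × 1.159929) = 20.20676.

20.21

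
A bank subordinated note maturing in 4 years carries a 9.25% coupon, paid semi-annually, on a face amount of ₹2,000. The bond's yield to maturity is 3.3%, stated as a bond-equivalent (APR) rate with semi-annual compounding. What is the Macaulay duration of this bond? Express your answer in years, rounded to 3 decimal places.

Periodic yield y = 0.0165. Discount each cash flow and weight by its period:
  t   CF        PV=CF/(1+0.0165)^t    t·PV
  1        92.50        90.9985        90.9985
  2        92.50        89.5214       179.0428
  3        92.50        88.0683       264.2049
  4        92.50        86.6388       346.5550
  5        92.50        85.2324       426.1621
  6        92.50        83.8489       503.0935
  7        92.50        82.4879       577.4150
  8     2,092.50     1,835.7198    14,685.7588
  Σ                  2,442.5160    17,073.2306
Price P = Σ PV = 2,442.5160.
Macaulay duration = Σ(t·PV) / P = 17,073.2306 / 2,442.5160 = 6.99002 half-year periods.
In years: 6.99002 / 2 = 3.49501 years.

3.495 years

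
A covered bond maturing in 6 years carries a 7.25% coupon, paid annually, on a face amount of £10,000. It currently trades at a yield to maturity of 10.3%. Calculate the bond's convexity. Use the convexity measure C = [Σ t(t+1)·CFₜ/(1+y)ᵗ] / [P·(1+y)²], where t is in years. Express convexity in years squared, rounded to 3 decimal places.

26.944

With y = 0.103:
  t   CF        PV=CF/(1+0.103)^t    t·PV        t(t+1)·PV
  1       725.00       657.2983       657.2983       1,314.5966
  2       725.00       595.9187     1,191.8373       3,575.5119
  3       725.00       540.2708     1,620.8123       6,483.2492
  4       725.00       489.8194     1,959.2775       9,796.3874
  5       725.00       444.0792     2,220.3961      13,322.3764
  6    10,725.00     5,955.8565    35,735.1391     250,145.9735
  Σ                  8,683.2428    43,384.7605     284,638.0950
P = 8,683.2428.
Convexity = Σ t(t+1)·PV / [P·(1+y)²] = 284,638.0950 / (8,683.2428 × 1.216609) = 26.94387.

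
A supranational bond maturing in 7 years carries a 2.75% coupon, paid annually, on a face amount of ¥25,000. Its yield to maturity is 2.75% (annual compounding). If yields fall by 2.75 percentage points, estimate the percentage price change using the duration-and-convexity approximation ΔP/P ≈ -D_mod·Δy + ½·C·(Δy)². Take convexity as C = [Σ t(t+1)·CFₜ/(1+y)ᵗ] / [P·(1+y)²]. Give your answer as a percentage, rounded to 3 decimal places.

With y = 0.0275:
  t   CF        PV=CF/(1+0.0275)^t    t·PV        t(t+1)·PV
  1       687.50       669.0998       669.0998       1,338.1995
  2       687.50       651.1920     1,302.3840       3,907.1519
  3       687.50       633.7635     1,901.2904       7,605.1618
  4       687.50       616.8014     2,467.2058      12,336.0288
  5       687.50       600.2934     3,001.4669      18,008.8012
  6       687.50       584.2271     3,505.3628      24,537.5394
  7    25,687.50    21,244.6228   148,712.3599   1,189,698.8791
  Σ                 25,000.0000   161,559.1694   1,257,431.7617
P = 25,000.0000; D_Mac = 6.46237 yrs; D_mod = 6.28941 yrs; C = 47.64099.
Duration effect: -6.28941 × (-0.0275) = +0.172959
Convexity effect: 0.5 × 47.64099 × (-0.0275)² = +0.0180142
ΔP/P ≈ +0.172959 + 0.0180142 = +0.190973 = +19.0973%.

+19.097%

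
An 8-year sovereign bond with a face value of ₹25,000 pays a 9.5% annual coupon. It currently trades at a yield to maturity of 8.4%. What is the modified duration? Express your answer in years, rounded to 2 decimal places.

5.55 years

Periodic yield y = 0.084. First find Macaulay duration:
  t   CF        PV=CF/(1+0.084)^t    t·PV
  1     2,375.00     2,190.9594     2,190.9594
  2     2,375.00     2,021.1803     4,042.3605
  3     2,375.00     1,864.5574     5,593.6723
  4     2,375.00     1,720.0714     6,880.2858
  5     2,375.00     1,586.7818     7,933.9089
  6     2,375.00     1,463.8208     8,782.9249
  7     2,375.00     1,350.3882     9,452.7175
  8    27,375.00    14,358.8570   114,870.8560
  Σ                 26,556.6164   159,747.6853
P = 26,556.6164; Macaulay duration = 159,747.6853 / 26,556.6164 = 6.01536 years.
Modified duration = D_Mac / (1 + y) = 6.01536 / 1.084 = 5.54923 years.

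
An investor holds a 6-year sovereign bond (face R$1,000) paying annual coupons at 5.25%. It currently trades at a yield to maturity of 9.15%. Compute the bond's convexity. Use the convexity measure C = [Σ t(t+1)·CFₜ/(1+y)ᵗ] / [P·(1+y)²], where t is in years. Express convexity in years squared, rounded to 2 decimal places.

With y = 0.0915:
  t   CF        PV=CF/(1+0.0915)^t    t·PV        t(t+1)·PV
  1        52.50        48.0989        48.0989          96.1979
  2        52.50        44.0668        88.1337         264.4010
  3        52.50        40.3727       121.1182         484.4727
  4        52.50        36.9883       147.9532         739.7660
  5        52.50        33.8876       169.4379       1,016.6275
  6     1,052.50       622.4144     3,734.4867      26,141.4068
  Σ                    825.8288     4,309.2286      28,742.8718
P = 825.8288.
Convexity = Σ t(t+1)·PV / [P·(1+y)²] = 28,742.8718 / (825.8288 × 1.191372) = 29.21411.

29.21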